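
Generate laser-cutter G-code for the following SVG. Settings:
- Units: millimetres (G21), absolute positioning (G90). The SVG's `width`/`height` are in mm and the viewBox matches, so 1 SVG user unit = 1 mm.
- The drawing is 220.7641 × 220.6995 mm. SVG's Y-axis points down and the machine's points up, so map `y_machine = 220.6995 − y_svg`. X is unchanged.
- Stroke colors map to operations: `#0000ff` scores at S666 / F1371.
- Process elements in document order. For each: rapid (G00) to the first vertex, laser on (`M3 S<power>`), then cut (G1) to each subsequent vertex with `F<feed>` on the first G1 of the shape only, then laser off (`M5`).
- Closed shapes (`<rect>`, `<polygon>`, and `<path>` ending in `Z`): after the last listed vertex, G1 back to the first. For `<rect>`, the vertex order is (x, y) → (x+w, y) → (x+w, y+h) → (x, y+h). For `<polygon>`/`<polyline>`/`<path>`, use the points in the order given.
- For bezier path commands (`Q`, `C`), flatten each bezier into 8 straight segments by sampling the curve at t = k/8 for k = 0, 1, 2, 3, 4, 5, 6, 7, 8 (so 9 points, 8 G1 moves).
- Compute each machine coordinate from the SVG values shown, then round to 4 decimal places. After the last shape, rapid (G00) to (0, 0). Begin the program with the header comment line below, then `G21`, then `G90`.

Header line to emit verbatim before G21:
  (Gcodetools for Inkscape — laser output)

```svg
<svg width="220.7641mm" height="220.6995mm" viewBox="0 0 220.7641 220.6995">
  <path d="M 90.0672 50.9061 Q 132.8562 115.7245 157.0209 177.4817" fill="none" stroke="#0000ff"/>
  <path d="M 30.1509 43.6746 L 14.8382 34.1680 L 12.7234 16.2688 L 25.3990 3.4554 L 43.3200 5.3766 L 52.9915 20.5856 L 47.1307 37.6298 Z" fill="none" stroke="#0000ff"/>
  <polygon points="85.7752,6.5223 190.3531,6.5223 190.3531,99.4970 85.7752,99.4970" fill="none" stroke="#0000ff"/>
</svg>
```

(Gcodetools for Inkscape — laser output)
G21
G90
G00 X90.0672 Y169.7934
M3 S666
G1 X100.4734 Y153.6366 F1371
G1 X110.2977 Y137.5755
G1 X119.5399 Y121.6101
G1 X128.2001 Y105.7403
G1 X136.2783 Y89.9662
G1 X143.7745 Y74.2877
G1 X150.6887 Y58.7049
G1 X157.0209 Y43.2178
M5
G00 X30.1509 Y177.0249
M3 S666
G1 X14.8382 Y186.5315 F1371
G1 X12.7234 Y204.4307
G1 X25.3990 Y217.2441
G1 X43.3200 Y215.3229
G1 X52.9915 Y200.1139
G1 X47.1307 Y183.0697
G1 X30.1509 Y177.0249
M5
G00 X85.7752 Y214.1772
M3 S666
G1 X190.3531 Y214.1772 F1371
G1 X190.3531 Y121.2025
G1 X85.7752 Y121.2025
G1 X85.7752 Y214.1772
M5
G00 X0.0000 Y0.0000

viewBox `0 0 220.7641 220.6995` with mm width/height → 1 unit = 1 mm. Flip: y_m = 220.6995 − y_svg.

**Shape 1** — `<path>` quadratic bezier, stroke `#0000ff` → score (S666, F1371). Control points (SVG): P0=(90.0672,50.9061), P1=(132.8562,115.7245), P2=(157.0209,177.4817); sampled at t=k/8. Machine vertices: (90.0672,169.7934) → (100.4734,153.6366) → (110.2977,137.5755) → (119.5399,121.6101) → (128.2001,105.7403) → (136.2783,89.9662) → (143.7745,74.2877) → (150.6887,58.7049) → (157.0209,43.2178). Open path.

**Shape 2** — `<path>` regular polygon, stroke `#0000ff` → score (S666, F1371). Machine vertices: (30.1509,177.0249) → (14.8382,186.5315) → (12.7234,204.4307) → (25.3990,217.2441) → (43.3200,215.3229) → (52.9915,200.1139) → (47.1307,183.0697) → (30.1509,177.0249). Closed: final G1 returns to the first vertex.

**Shape 3** — `<polygon>` rectangle, stroke `#0000ff` → score (S666, F1371). Machine vertices: (85.7752,214.1772) → (190.3531,214.1772) → (190.3531,121.2025) → (85.7752,121.2025) → (85.7752,214.1772). Closed: final G1 returns to the first vertex.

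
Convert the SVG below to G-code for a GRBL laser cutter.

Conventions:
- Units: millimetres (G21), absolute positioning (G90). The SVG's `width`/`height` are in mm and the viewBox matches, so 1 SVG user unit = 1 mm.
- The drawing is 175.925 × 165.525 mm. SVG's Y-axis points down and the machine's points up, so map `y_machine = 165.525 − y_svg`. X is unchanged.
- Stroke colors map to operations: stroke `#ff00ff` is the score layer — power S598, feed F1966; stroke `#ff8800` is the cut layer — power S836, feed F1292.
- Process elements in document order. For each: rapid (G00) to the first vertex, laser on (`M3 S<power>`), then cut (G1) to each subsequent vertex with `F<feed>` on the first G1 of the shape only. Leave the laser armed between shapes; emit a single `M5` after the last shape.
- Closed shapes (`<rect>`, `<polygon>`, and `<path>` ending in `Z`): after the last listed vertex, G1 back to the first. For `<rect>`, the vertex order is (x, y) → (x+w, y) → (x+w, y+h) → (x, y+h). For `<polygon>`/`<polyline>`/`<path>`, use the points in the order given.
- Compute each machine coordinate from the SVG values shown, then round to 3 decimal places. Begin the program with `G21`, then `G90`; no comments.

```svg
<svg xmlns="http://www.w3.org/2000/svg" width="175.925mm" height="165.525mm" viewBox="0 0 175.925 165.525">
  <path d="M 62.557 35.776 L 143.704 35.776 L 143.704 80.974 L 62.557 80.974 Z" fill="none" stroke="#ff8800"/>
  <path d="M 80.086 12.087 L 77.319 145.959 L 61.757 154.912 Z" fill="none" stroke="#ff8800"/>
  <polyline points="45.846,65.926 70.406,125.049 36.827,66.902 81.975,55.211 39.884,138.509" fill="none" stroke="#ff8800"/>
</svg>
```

G21
G90
G00 X62.557 Y129.749
M3 S836
G1 X143.704 Y129.749 F1292
G1 X143.704 Y84.551
G1 X62.557 Y84.551
G1 X62.557 Y129.749
G00 X80.086 Y153.438
M3 S836
G1 X77.319 Y19.566 F1292
G1 X61.757 Y10.613
G1 X80.086 Y153.438
G00 X45.846 Y99.599
M3 S836
G1 X70.406 Y40.476 F1292
G1 X36.827 Y98.623
G1 X81.975 Y110.314
G1 X39.884 Y27.016
M5

1 u = 1 mm; y_m = 165.525 − y.

[1] `<path>` rectangle, #ff8800→cut S836 F1292: (62.557,129.749) → (143.704,129.749) → (143.704,84.551) → (62.557,84.551) → (62.557,129.749) (closed)

[2] `<path>` closed polygon, #ff8800→cut S836 F1292: (80.086,153.438) → (77.319,19.566) → (61.757,10.613) → (80.086,153.438) (closed)

[3] `<polyline>` open polyline, #ff8800→cut S836 F1292: (45.846,99.599) → (70.406,40.476) → (36.827,98.623) → (81.975,110.314) → (39.884,27.016)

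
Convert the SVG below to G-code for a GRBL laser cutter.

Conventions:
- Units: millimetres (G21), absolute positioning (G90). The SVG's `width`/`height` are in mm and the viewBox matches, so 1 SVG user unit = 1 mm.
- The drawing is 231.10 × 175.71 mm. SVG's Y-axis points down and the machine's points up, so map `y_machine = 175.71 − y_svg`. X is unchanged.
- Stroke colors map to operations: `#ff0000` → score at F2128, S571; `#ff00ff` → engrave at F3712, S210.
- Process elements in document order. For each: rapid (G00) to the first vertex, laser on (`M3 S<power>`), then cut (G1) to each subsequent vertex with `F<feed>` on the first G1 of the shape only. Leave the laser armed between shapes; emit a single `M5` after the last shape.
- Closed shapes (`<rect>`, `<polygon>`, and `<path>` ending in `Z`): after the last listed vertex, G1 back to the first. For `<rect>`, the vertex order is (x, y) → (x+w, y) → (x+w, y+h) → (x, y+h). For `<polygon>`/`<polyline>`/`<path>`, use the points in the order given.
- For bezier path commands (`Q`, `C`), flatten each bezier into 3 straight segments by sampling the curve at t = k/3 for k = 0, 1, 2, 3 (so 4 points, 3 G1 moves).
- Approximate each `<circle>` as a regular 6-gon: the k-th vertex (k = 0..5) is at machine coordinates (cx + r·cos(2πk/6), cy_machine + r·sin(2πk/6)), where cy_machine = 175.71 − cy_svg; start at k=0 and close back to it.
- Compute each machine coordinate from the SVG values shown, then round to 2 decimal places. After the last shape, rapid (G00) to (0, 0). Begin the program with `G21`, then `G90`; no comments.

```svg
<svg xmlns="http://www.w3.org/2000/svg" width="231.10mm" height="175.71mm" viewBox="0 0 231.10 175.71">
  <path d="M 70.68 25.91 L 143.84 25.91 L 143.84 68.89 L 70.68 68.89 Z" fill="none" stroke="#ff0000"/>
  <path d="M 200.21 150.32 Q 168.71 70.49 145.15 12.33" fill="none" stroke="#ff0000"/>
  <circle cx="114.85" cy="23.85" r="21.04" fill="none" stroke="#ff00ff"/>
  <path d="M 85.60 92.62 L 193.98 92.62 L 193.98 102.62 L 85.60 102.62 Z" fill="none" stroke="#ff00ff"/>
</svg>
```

1 u = 1 mm; y_m = 175.71 − y.

[1] `<path>` rectangle, #ff0000→score S571 F2128: (70.68,149.80) → (143.84,149.80) → (143.84,106.82) → (70.68,106.82) → (70.68,149.80) (closed)

[2] `<path>` quadratic bezier, #ff0000→score S571 F2128: (200.21,25.39) → (180.09,76.20) → (161.74,122.20) → (145.15,163.38)

[3] `<circle>` circle, #ff00ff→engrave S210 F3712: (135.89,151.86) → (125.37,170.08) → (104.33,170.08) → (93.81,151.86) → (104.33,133.64) → (125.37,133.64) → (135.89,151.86) (closed)

[4] `<path>` rectangle, #ff00ff→engrave S210 F3712: (85.60,83.09) → (193.98,83.09) → (193.98,73.09) → (85.60,73.09) → (85.60,83.09) (closed)

G21
G90
G00 X70.68 Y149.80
M3 S571
G1 X143.84 Y149.80 F2128
G1 X143.84 Y106.82
G1 X70.68 Y106.82
G1 X70.68 Y149.80
G00 X200.21 Y25.39
M3 S571
G1 X180.09 Y76.20 F2128
G1 X161.74 Y122.20
G1 X145.15 Y163.38
G00 X135.89 Y151.86
M3 S210
G1 X125.37 Y170.08 F3712
G1 X104.33 Y170.08
G1 X93.81 Y151.86
G1 X104.33 Y133.64
G1 X125.37 Y133.64
G1 X135.89 Y151.86
G00 X85.60 Y83.09
M3 S210
G1 X193.98 Y83.09 F3712
G1 X193.98 Y73.09
G1 X85.60 Y73.09
G1 X85.60 Y83.09
M5
G00 X0.00 Y0.00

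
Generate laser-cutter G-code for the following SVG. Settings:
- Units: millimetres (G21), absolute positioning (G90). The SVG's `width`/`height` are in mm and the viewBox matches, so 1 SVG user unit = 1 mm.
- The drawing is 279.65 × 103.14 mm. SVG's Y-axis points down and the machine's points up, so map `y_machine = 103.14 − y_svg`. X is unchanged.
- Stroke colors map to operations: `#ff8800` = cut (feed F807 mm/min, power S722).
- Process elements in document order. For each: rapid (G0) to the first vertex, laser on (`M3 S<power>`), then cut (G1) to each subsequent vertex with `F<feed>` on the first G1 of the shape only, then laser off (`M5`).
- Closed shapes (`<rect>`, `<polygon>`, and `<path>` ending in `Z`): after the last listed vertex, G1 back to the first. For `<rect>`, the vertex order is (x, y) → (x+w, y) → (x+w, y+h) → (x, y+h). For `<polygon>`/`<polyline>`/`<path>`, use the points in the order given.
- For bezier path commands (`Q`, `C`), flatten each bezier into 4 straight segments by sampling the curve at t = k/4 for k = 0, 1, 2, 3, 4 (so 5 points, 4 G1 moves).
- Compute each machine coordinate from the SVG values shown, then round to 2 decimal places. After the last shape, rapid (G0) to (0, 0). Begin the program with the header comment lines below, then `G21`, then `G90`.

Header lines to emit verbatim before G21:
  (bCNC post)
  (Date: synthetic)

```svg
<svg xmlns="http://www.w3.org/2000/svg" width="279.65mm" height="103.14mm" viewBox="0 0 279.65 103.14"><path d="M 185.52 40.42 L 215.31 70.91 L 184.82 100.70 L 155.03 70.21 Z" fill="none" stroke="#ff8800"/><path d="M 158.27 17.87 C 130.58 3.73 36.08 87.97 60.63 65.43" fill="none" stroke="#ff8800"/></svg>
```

viewBox `0 0 279.65 103.14` with mm width/height → 1 unit = 1 mm. Flip: y_m = 103.14 − y_svg.

**Shape 1** — `<path>` regular polygon, stroke `#ff8800` → cut (S722, F807). Machine vertices: (185.52,62.72) → (215.31,32.23) → (184.82,2.44) → (155.03,32.93) → (185.52,62.72). Closed: final G1 returns to the first vertex.

**Shape 2** — `<path>` cubic bezier, stroke `#ff8800` → cut (S722, F807). Control points (SVG): P0=(158.27,17.87), P1=(130.58,3.73), P2=(36.08,87.97), P3=(60.63,65.43); sampled at t=k/4. Machine vertices: (158.27,85.27) → (127.88,80.63) → (89.86,58.34) → (61.64,37.62) → (60.63,37.71). Open path.

(bCNC post)
(Date: synthetic)
G21
G90
G0 X185.52 Y62.72
M3 S722
G1 X215.31 Y32.23 F807
G1 X184.82 Y2.44
G1 X155.03 Y32.93
G1 X185.52 Y62.72
M5
G0 X158.27 Y85.27
M3 S722
G1 X127.88 Y80.63 F807
G1 X89.86 Y58.34
G1 X61.64 Y37.62
G1 X60.63 Y37.71
M5
G0 X0.00 Y0.00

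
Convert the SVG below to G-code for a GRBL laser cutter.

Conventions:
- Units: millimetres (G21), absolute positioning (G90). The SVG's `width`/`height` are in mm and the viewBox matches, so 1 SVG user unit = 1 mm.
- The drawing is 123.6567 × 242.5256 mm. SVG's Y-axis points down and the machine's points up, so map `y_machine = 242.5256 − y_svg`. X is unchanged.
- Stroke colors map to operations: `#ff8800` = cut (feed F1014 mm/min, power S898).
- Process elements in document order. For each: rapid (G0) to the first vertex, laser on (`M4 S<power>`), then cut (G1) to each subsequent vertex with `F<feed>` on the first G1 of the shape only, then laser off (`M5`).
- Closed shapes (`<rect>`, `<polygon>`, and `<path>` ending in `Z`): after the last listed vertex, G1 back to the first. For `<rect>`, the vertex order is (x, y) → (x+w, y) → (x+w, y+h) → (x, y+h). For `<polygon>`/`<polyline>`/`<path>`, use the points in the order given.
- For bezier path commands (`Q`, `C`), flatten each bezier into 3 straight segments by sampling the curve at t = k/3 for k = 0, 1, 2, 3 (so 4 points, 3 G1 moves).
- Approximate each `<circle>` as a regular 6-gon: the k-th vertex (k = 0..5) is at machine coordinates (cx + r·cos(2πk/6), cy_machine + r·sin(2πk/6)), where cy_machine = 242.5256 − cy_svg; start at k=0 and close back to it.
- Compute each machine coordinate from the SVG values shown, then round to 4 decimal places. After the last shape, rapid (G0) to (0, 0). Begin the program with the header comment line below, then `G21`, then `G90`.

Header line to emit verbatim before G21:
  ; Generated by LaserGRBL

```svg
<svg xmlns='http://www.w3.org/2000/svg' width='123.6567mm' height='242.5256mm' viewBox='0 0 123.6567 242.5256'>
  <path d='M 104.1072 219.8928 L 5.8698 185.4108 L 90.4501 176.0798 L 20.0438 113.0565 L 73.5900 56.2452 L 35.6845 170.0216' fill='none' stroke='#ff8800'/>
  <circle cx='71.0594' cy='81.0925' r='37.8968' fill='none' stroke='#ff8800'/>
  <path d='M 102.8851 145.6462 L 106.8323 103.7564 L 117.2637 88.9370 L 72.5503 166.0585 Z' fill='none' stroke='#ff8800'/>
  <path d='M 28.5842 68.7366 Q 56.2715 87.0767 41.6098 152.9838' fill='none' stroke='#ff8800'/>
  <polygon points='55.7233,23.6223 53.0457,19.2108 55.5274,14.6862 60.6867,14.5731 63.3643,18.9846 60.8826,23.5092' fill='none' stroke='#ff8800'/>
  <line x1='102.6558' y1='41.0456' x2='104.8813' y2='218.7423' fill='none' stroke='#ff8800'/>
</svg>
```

; Generated by LaserGRBL
G21
G90
G0 X104.1072 Y22.6328
M4 S898
G1 X5.8698 Y57.1148 F1014
G1 X90.4501 Y66.4458
G1 X20.0438 Y129.4691
G1 X73.5900 Y186.2804
G1 X35.6845 Y72.5040
M5
G0 X108.9562 Y161.4331
M4 S898
G1 X90.0078 Y194.2527 F1014
G1 X52.1110 Y194.2527
G1 X33.1626 Y161.4331
G1 X52.1110 Y128.6135
G1 X90.0078 Y128.6135
G1 X108.9562 Y161.4331
M5
G0 X102.8851 Y96.8794
M4 S898
G1 X106.8323 Y138.7692 F1014
G1 X117.2637 Y153.5886
G1 X72.5503 Y76.4671
G1 X102.8851 Y96.8794
M5
G0 X28.5842 Y173.7890
M4 S898
G1 X42.3370 Y156.2770 F1014
G1 X46.6788 Y128.1946
G1 X41.6098 Y89.5418
M5
G0 X55.7233 Y218.9033
M4 S898
G1 X53.0457 Y223.3148 F1014
G1 X55.5274 Y227.8394
G1 X60.6867 Y227.9525
G1 X63.3643 Y223.5410
G1 X60.8826 Y219.0164
G1 X55.7233 Y218.9033
M5
G0 X102.6558 Y201.4800
M4 S898
G1 X104.8813 Y23.7833 F1014
M5
G0 X0.0000 Y0.0000

1 u = 1 mm; y_m = 242.5256 − y.

[1] `<path>` open polyline, #ff8800→cut S898 F1014: (104.1072,22.6328) → (5.8698,57.1148) → (90.4501,66.4458) → (20.0438,129.4691) → (73.5900,186.2804) → (35.6845,72.5040)

[2] `<circle>` circle, #ff8800→cut S898 F1014: (108.9562,161.4331) → (90.0078,194.2527) → (52.1110,194.2527) → (33.1626,161.4331) → (52.1110,128.6135) → (90.0078,128.6135) → (108.9562,161.4331) (closed)

[3] `<path>` closed polygon, #ff8800→cut S898 F1014: (102.8851,96.8794) → (106.8323,138.7692) → (117.2637,153.5886) → (72.5503,76.4671) → (102.8851,96.8794) (closed)

[4] `<path>` quadratic bezier, #ff8800→cut S898 F1014: (28.5842,173.7890) → (42.3370,156.2770) → (46.6788,128.1946) → (41.6098,89.5418)

[5] `<polygon>` regular polygon, #ff8800→cut S898 F1014: (55.7233,218.9033) → (53.0457,223.3148) → (55.5274,227.8394) → (60.6867,227.9525) → (63.3643,223.5410) → (60.8826,219.0164) → (55.7233,218.9033) (closed)

[6] `<line>` line segment, #ff8800→cut S898 F1014: (102.6558,201.4800) → (104.8813,23.7833)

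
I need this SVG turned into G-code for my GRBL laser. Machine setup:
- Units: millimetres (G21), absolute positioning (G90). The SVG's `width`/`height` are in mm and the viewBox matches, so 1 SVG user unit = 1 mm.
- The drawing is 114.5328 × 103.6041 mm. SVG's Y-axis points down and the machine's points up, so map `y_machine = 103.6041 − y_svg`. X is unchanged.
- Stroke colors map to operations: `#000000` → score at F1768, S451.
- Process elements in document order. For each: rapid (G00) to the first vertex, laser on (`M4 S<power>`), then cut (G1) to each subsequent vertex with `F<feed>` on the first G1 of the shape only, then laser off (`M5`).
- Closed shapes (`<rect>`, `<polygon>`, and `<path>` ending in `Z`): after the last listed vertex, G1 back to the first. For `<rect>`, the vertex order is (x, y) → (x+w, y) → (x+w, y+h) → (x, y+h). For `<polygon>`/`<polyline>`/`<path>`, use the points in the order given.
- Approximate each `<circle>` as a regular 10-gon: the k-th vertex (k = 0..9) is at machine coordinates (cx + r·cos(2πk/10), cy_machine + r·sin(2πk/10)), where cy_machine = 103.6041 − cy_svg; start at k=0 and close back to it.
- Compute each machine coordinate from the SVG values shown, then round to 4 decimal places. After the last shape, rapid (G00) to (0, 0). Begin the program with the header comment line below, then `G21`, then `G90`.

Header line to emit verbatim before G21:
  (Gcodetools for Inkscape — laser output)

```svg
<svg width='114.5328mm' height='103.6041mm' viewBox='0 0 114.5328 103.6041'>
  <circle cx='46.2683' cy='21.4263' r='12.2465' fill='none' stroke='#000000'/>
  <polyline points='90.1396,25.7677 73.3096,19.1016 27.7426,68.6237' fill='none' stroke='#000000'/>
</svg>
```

(Gcodetools for Inkscape — laser output)
G21
G90
G00 X58.5148 Y82.1778
M4 S451
G1 X56.1759 Y89.3761 F1768
G1 X50.0527 Y93.8249
G1 X42.4839 Y93.8249
G1 X36.3607 Y89.3761
G1 X34.0218 Y82.1778
G1 X36.3607 Y74.9795
G1 X42.4839 Y70.5307
G1 X50.0527 Y70.5307
G1 X56.1759 Y74.9795
G1 X58.5148 Y82.1778
M5
G00 X90.1396 Y77.8364
M4 S451
G1 X73.3096 Y84.5025 F1768
G1 X27.7426 Y34.9804
M5
G00 X0.0000 Y0.0000

viewBox `0 0 114.5328 103.6041` with mm width/height → 1 unit = 1 mm. Flip: y_m = 103.6041 − y_svg.

**Shape 1** — `<circle>` circle, stroke `#000000` → score (S451, F1768). Machine vertices: (58.5148,82.1778) → (56.1759,89.3761) → (50.0527,93.8249) → (42.4839,93.8249) → (36.3607,89.3761) → (34.0218,82.1778) → (36.3607,74.9795) → (42.4839,70.5307) → (50.0527,70.5307) → (56.1759,74.9795) → (58.5148,82.1778). Closed: final G1 returns to the first vertex.

**Shape 2** — `<polyline>` open polyline, stroke `#000000` → score (S451, F1768). Machine vertices: (90.1396,77.8364) → (73.3096,84.5025) → (27.7426,34.9804). Open path.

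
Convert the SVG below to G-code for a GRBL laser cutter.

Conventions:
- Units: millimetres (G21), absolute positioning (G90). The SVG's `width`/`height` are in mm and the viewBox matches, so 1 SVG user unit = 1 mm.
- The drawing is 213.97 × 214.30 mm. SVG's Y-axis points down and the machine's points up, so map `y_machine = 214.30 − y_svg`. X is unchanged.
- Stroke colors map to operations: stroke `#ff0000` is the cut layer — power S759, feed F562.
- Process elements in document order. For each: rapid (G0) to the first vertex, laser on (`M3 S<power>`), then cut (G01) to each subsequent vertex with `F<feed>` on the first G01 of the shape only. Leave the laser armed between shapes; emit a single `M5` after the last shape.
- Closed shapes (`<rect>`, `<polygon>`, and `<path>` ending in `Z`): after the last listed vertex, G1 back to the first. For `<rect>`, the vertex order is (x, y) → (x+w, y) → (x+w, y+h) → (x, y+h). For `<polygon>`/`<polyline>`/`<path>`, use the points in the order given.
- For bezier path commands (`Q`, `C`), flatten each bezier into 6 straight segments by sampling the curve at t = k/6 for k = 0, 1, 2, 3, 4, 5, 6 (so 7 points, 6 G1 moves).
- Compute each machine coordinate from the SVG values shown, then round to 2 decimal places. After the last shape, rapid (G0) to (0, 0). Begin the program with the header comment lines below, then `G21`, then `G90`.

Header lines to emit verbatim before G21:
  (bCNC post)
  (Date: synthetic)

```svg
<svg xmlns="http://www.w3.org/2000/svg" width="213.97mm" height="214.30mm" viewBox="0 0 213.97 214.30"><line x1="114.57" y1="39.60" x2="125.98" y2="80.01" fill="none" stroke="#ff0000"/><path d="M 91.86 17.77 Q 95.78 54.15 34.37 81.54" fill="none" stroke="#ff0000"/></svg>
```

1 u = 1 mm; y_m = 214.30 − y.

[1] `<line>` line segment, #ff0000→cut S759 F562: (114.57,174.70) → (125.98,134.29)

[2] `<path>` quadratic bezier, #ff0000→cut S759 F562: (91.86,196.53) → (91.35,184.65) → (87.21,173.28) → (79.45,162.40) → (68.05,152.02) → (53.03,142.14) → (34.37,132.76)

(bCNC post)
(Date: synthetic)
G21
G90
G0 X114.57 Y174.70
M3 S759
G01 X125.98 Y134.29 F562
G0 X91.86 Y196.53
M3 S759
G01 X91.35 Y184.65 F562
G01 X87.21 Y173.28
G01 X79.45 Y162.40
G01 X68.05 Y152.02
G01 X53.03 Y142.14
G01 X34.37 Y132.76
M5
G0 X0.00 Y0.00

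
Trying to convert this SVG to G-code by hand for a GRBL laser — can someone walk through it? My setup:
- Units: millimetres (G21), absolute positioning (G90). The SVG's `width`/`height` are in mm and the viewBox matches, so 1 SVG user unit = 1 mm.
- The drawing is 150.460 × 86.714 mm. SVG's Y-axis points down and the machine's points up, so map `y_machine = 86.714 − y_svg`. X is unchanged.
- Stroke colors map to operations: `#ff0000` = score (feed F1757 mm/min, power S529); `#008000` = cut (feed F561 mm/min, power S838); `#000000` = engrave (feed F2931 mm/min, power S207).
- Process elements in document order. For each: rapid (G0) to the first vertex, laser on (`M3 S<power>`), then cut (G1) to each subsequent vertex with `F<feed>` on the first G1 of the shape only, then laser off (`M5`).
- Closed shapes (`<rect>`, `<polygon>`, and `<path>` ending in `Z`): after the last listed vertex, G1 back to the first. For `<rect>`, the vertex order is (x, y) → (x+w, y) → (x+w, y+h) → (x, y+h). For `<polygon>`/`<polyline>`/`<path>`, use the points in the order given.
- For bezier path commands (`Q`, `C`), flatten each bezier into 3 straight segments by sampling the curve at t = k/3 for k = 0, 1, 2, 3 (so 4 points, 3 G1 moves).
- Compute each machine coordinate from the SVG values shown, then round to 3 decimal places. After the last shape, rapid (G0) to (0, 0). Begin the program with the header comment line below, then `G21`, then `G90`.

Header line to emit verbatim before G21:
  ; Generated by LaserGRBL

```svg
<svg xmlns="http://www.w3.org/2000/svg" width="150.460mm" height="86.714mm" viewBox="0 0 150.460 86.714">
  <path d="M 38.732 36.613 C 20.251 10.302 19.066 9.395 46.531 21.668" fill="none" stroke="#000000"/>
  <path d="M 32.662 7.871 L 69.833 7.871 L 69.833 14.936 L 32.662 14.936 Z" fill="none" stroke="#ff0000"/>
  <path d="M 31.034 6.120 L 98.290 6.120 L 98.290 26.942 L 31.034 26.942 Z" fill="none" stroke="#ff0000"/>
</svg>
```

Since the viewBox matches the mm dimensions, user units are millimetres directly. The only transform is the Y-flip y_m = 86.714 − y_svg.

Shape 1 is a cubic bezier drawn with `<path>`. Its stroke #000000 means engrave at S207, F2931. After flipping Y the toolpath is (38.732,50.101) → (26.437,68.397) → (28.195,72.473) → (46.531,65.046).

Shape 2 is a rectangle drawn with `<path>`. Its stroke #ff0000 means score at S529, F1757. After flipping Y the toolpath is (32.662,78.843) → (69.833,78.843) → (69.833,71.778) → (32.662,71.778) → (32.662,78.843), returning to the start.

Shape 3 is a rectangle drawn with `<path>`. Its stroke #ff0000 means score at S529, F1757. After flipping Y the toolpath is (31.034,80.594) → (98.290,80.594) → (98.290,59.772) → (31.034,59.772) → (31.034,80.594), returning to the start.

; Generated by LaserGRBL
G21
G90
G0 X38.732 Y50.101
M3 S207
G1 X26.437 Y68.397 F2931
G1 X28.195 Y72.473
G1 X46.531 Y65.046
M5
G0 X32.662 Y78.843
M3 S529
G1 X69.833 Y78.843 F1757
G1 X69.833 Y71.778
G1 X32.662 Y71.778
G1 X32.662 Y78.843
M5
G0 X31.034 Y80.594
M3 S529
G1 X98.290 Y80.594 F1757
G1 X98.290 Y59.772
G1 X31.034 Y59.772
G1 X31.034 Y80.594
M5
G0 X0.000 Y0.000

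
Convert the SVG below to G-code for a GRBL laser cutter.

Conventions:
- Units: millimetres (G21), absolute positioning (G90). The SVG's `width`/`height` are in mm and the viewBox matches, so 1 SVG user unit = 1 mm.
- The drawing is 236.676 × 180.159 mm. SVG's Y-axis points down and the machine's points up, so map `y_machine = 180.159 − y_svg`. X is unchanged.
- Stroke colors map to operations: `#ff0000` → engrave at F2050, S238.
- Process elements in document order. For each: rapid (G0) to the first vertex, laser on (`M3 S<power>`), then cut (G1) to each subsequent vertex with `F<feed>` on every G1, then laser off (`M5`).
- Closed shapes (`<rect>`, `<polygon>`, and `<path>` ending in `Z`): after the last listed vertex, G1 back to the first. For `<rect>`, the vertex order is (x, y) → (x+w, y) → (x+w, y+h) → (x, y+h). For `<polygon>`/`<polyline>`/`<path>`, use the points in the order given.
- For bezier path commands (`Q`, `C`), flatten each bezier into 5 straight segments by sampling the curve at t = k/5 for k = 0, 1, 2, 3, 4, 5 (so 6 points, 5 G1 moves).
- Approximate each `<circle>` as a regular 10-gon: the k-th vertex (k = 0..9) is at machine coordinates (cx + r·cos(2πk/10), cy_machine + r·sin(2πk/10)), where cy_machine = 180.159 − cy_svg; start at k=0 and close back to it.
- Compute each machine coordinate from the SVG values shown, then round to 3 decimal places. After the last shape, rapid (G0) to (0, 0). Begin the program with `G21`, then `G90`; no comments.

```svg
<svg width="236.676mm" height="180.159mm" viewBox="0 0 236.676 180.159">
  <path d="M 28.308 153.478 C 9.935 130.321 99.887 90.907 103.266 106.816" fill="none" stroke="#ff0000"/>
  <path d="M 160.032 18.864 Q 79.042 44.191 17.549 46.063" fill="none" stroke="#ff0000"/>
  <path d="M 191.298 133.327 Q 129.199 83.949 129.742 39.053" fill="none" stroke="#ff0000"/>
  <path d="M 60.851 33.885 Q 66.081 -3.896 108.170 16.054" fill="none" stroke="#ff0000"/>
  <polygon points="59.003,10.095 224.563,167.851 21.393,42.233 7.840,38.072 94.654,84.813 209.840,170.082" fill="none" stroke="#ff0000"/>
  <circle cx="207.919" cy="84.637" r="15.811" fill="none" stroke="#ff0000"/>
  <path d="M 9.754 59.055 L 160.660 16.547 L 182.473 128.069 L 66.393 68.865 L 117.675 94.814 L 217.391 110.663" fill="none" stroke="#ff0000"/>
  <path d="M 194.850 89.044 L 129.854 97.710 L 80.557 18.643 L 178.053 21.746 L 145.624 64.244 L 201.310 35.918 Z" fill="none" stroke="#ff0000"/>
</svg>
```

G21
G90
G0 X28.308 Y26.681
M3 S238
G1 X28.724 Y41.953 F2050
G1 X45.783 Y57.692 F2050
G1 X70.130 Y70.460 F2050
G1 X92.409 Y76.822 F2050
G1 X103.266 Y73.343 F2050
M5
G0 X160.032 Y161.295
M3 S238
G1 X128.416 Y152.102 F2050
G1 X98.360 Y144.786 F2050
G1 X69.863 Y139.346 F2050
G1 X42.926 Y135.783 F2050
G1 X17.549 Y134.096 F2050
M5
G0 X191.298 Y46.832
M3 S238
G1 X168.964 Y66.404 F2050
G1 X151.642 Y85.617 F2050
G1 X139.330 Y104.472 F2050
G1 X132.030 Y122.968 F2050
G1 X129.742 Y141.106 F2050
M5
G0 X60.851 Y146.274
M3 S238
G1 X64.417 Y159.077 F2050
G1 X70.932 Y167.262 F2050
G1 X80.396 Y170.828 F2050
G1 X92.809 Y169.776 F2050
G1 X108.170 Y164.105 F2050
M5
G0 X59.003 Y170.064
M3 S238
G1 X224.563 Y12.308 F2050
G1 X21.393 Y137.926 F2050
G1 X7.840 Y142.087 F2050
G1 X94.654 Y95.346 F2050
G1 X209.840 Y10.077 F2050
G1 X59.003 Y170.064 F2050
M5
G0 X223.730 Y95.522
M3 S238
G1 X220.710 Y104.815 F2050
G1 X212.805 Y110.559 F2050
G1 X203.033 Y110.559 F2050
G1 X195.128 Y104.815 F2050
G1 X192.108 Y95.522 F2050
G1 X195.128 Y86.229 F2050
G1 X203.033 Y80.485 F2050
G1 X212.805 Y80.485 F2050
G1 X220.710 Y86.229 F2050
G1 X223.730 Y95.522 F2050
M5
G0 X9.754 Y121.104
M3 S238
G1 X160.660 Y163.612 F2050
G1 X182.473 Y52.090 F2050
G1 X66.393 Y111.294 F2050
G1 X117.675 Y85.345 F2050
G1 X217.391 Y69.496 F2050
M5
G0 X194.850 Y91.115
M3 S238
G1 X129.854 Y82.449 F2050
G1 X80.557 Y161.516 F2050
G1 X178.053 Y158.413 F2050
G1 X145.624 Y115.915 F2050
G1 X201.310 Y144.241 F2050
G1 X194.850 Y91.115 F2050
M5
G0 X0.000 Y0.000

Since the viewBox matches the mm dimensions, user units are millimetres directly. The only transform is the Y-flip y_m = 180.159 − y_svg.

Shape 1 is a cubic bezier drawn with `<path>`. Its stroke #ff0000 means engrave at S238, F2050. After flipping Y the toolpath is (28.308,26.681) → (28.724,41.953) → (45.783,57.692) → (70.130,70.460) → (92.409,76.822) → (103.266,73.343).

Shape 2 is a quadratic bezier drawn with `<path>`. Its stroke #ff0000 means engrave at S238, F2050. After flipping Y the toolpath is (160.032,161.295) → (128.416,152.102) → (98.360,144.786) → (69.863,139.346) → (42.926,135.783) → (17.549,134.096).

Shape 3 is a quadratic bezier drawn with `<path>`. Its stroke #ff0000 means engrave at S238, F2050. After flipping Y the toolpath is (191.298,46.832) → (168.964,66.404) → (151.642,85.617) → (139.330,104.472) → (132.030,122.968) → (129.742,141.106).

Shape 4 is a quadratic bezier drawn with `<path>`. Its stroke #ff0000 means engrave at S238, F2050. After flipping Y the toolpath is (60.851,146.274) → (64.417,159.077) → (70.932,167.262) → (80.396,170.828) → (92.809,169.776) → (108.170,164.105).

Shape 5 is a closed polygon drawn with `<polygon>`. Its stroke #ff0000 means engrave at S238, F2050. After flipping Y the toolpath is (59.003,170.064) → (224.563,12.308) → (21.393,137.926) → (7.840,142.087) → (94.654,95.346) → (209.840,10.077) → (59.003,170.064), returning to the start.

Shape 6 is a circle drawn with `<circle>`. Its stroke #ff0000 means engrave at S238, F2050. After flipping Y the toolpath is (223.730,95.522) → (220.710,104.815) → (212.805,110.559) → (203.033,110.559) → (195.128,104.815) → (192.108,95.522) → (195.128,86.229) → (203.033,80.485) → (212.805,80.485) → (220.710,86.229) → (223.730,95.522), returning to the start.

Shape 7 is a open polyline drawn with `<path>`. Its stroke #ff0000 means engrave at S238, F2050. After flipping Y the toolpath is (9.754,121.104) → (160.660,163.612) → (182.473,52.090) → (66.393,111.294) → (117.675,85.345) → (217.391,69.496).

Shape 8 is a closed polygon drawn with `<path>`. Its stroke #ff0000 means engrave at S238, F2050. After flipping Y the toolpath is (194.850,91.115) → (129.854,82.449) → (80.557,161.516) → (178.053,158.413) → (145.624,115.915) → (201.310,144.241) → (194.850,91.115), returning to the start.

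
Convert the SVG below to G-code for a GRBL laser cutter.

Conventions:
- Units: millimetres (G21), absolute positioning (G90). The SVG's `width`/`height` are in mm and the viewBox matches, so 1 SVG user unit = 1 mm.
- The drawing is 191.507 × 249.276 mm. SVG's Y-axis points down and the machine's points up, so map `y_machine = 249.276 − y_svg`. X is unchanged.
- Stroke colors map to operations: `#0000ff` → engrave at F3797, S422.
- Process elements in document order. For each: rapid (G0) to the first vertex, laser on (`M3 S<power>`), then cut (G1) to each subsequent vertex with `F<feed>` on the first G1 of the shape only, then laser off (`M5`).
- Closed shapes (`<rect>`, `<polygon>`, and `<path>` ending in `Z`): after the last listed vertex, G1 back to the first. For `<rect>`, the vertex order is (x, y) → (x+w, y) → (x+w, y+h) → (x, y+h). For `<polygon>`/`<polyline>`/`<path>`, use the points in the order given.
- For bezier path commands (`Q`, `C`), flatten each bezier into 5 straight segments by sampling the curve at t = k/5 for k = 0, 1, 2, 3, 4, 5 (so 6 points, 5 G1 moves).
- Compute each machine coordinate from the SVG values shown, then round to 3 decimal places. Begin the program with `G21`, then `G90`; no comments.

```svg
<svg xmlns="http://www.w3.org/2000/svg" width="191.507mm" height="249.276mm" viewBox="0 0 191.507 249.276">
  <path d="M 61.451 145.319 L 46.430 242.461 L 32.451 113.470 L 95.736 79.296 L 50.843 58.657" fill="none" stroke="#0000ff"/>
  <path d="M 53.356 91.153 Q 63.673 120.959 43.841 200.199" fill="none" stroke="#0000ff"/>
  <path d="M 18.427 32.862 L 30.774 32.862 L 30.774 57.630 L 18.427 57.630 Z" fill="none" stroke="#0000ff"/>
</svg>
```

1 u = 1 mm; y_m = 249.276 − y.

[1] `<path>` open polyline, #0000ff→engrave S422 F3797: (61.451,103.957) → (46.430,6.815) → (32.451,135.806) → (95.736,169.980) → (50.843,190.619)

[2] `<path>` quadratic bezier, #0000ff→engrave S422 F3797: (53.356,158.123) → (56.277,144.223) → (56.786,126.369) → (54.883,104.560) → (50.568,78.796) → (43.841,49.077)

[3] `<path>` rectangle, #0000ff→engrave S422 F3797: (18.427,216.414) → (30.774,216.414) → (30.774,191.646) → (18.427,191.646) → (18.427,216.414) (closed)

G21
G90
G0 X61.451 Y103.957
M3 S422
G1 X46.430 Y6.815 F3797
G1 X32.451 Y135.806
G1 X95.736 Y169.980
G1 X50.843 Y190.619
M5
G0 X53.356 Y158.123
M3 S422
G1 X56.277 Y144.223 F3797
G1 X56.786 Y126.369
G1 X54.883 Y104.560
G1 X50.568 Y78.796
G1 X43.841 Y49.077
M5
G0 X18.427 Y216.414
M3 S422
G1 X30.774 Y216.414 F3797
G1 X30.774 Y191.646
G1 X18.427 Y191.646
G1 X18.427 Y216.414
M5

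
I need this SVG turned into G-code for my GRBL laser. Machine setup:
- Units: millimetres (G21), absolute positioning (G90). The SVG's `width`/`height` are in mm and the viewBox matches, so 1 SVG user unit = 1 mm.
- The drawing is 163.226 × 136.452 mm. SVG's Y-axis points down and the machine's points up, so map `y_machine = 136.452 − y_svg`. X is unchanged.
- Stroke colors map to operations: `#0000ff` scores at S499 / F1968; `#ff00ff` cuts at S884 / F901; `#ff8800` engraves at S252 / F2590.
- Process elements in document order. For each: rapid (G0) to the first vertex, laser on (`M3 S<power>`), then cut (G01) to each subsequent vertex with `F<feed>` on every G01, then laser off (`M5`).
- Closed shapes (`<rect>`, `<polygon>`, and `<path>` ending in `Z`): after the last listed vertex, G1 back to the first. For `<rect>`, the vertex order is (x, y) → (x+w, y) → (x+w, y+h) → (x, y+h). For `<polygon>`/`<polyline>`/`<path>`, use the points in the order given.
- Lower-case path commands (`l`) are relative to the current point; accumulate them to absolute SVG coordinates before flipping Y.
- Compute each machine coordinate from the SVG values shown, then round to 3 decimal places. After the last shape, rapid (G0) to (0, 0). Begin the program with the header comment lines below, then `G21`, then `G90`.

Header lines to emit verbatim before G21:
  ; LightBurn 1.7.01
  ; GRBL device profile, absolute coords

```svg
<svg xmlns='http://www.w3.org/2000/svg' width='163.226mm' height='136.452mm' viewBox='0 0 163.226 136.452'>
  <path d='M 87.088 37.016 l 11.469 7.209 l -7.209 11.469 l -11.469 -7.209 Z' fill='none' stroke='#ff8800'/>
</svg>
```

; LightBurn 1.7.01
; GRBL device profile, absolute coords
G21
G90
G0 X87.088 Y99.436
M3 S252
G01 X98.557 Y92.227 F2590
G01 X91.348 Y80.758 F2590
G01 X79.879 Y87.967 F2590
G01 X87.088 Y99.436 F2590
M5
G0 X0.000 Y0.000

Since the viewBox matches the mm dimensions, user units are millimetres directly. The only transform is the Y-flip y_m = 136.452 − y_svg.

Shape 1 is a regular polygon drawn with `<path>`. Its stroke #ff8800 means engrave at S252, F2590. After flipping Y the toolpath is (87.088,99.436) → (98.557,92.227) → (91.348,80.758) → (79.879,87.967) → (87.088,99.436), returning to the start.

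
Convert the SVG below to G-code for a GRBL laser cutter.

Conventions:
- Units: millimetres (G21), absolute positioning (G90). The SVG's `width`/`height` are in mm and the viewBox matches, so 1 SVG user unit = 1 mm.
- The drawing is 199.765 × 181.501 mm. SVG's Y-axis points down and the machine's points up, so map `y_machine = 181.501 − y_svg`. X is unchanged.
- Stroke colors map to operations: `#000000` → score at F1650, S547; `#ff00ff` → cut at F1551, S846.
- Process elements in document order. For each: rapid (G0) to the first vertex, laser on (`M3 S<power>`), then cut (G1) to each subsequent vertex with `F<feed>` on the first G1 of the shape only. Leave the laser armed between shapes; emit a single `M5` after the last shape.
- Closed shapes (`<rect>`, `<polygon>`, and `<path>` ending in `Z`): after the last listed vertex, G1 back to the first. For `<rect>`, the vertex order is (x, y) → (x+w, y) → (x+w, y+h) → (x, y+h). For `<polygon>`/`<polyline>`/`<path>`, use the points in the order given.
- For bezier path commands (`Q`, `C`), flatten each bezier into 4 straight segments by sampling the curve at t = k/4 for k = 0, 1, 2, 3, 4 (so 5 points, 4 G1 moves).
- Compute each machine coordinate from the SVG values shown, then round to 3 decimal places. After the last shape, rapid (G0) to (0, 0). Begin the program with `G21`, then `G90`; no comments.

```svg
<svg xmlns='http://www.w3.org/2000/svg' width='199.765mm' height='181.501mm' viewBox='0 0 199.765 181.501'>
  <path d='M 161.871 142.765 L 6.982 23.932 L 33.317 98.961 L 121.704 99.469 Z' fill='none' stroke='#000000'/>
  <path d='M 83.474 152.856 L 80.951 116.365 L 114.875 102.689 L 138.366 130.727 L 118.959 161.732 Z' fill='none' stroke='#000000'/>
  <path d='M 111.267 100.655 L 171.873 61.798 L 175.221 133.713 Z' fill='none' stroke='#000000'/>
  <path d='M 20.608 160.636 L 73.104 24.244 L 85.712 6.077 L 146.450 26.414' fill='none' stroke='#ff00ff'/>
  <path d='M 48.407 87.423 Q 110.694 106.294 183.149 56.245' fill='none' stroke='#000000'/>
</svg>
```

G21
G90
G0 X161.871 Y38.736
M3 S547
G1 X6.982 Y157.569 F1650
G1 X33.317 Y82.540
G1 X121.704 Y82.032
G1 X161.871 Y38.736
G0 X83.474 Y28.645
M3 S547
G1 X80.951 Y65.136 F1650
G1 X114.875 Y78.812
G1 X138.366 Y50.774
G1 X118.959 Y19.769
G1 X83.474 Y28.645
G0 X111.267 Y80.846
M3 S547
G1 X171.873 Y119.703 F1650
G1 X175.221 Y47.788
G1 X111.267 Y80.846
G0 X20.608 Y20.865
M3 S846
G1 X73.104 Y157.257 F1551
G1 X85.712 Y175.424
G1 X146.450 Y155.087
G0 X48.407 Y94.078
M3 S547
G1 X80.186 Y88.950 F1650
G1 X113.236 Y92.437
G1 X147.557 Y104.539
G1 X183.149 Y125.256
M5
G0 X0.000 Y0.000

Since the viewBox matches the mm dimensions, user units are millimetres directly. The only transform is the Y-flip y_m = 181.501 − y_svg.

Shape 1 is a closed polygon drawn with `<path>`. Its stroke #000000 means score at S547, F1650. After flipping Y the toolpath is (161.871,38.736) → (6.982,157.569) → (33.317,82.540) → (121.704,82.032) → (161.871,38.736), returning to the start.

Shape 2 is a regular polygon drawn with `<path>`. Its stroke #000000 means score at S547, F1650. After flipping Y the toolpath is (83.474,28.645) → (80.951,65.136) → (114.875,78.812) → (138.366,50.774) → (118.959,19.769) → (83.474,28.645), returning to the start.

Shape 3 is a regular polygon drawn with `<path>`. Its stroke #000000 means score at S547, F1650. After flipping Y the toolpath is (111.267,80.846) → (171.873,119.703) → (175.221,47.788) → (111.267,80.846), returning to the start.

Shape 4 is a open polyline drawn with `<path>`. Its stroke #ff00ff means cut at S846, F1551. After flipping Y the toolpath is (20.608,20.865) → (73.104,157.257) → (85.712,175.424) → (146.450,155.087).

Shape 5 is a quadratic bezier drawn with `<path>`. Its stroke #000000 means score at S547, F1650. After flipping Y the toolpath is (48.407,94.078) → (80.186,88.950) → (113.236,92.437) → (147.557,104.539) → (183.149,125.256).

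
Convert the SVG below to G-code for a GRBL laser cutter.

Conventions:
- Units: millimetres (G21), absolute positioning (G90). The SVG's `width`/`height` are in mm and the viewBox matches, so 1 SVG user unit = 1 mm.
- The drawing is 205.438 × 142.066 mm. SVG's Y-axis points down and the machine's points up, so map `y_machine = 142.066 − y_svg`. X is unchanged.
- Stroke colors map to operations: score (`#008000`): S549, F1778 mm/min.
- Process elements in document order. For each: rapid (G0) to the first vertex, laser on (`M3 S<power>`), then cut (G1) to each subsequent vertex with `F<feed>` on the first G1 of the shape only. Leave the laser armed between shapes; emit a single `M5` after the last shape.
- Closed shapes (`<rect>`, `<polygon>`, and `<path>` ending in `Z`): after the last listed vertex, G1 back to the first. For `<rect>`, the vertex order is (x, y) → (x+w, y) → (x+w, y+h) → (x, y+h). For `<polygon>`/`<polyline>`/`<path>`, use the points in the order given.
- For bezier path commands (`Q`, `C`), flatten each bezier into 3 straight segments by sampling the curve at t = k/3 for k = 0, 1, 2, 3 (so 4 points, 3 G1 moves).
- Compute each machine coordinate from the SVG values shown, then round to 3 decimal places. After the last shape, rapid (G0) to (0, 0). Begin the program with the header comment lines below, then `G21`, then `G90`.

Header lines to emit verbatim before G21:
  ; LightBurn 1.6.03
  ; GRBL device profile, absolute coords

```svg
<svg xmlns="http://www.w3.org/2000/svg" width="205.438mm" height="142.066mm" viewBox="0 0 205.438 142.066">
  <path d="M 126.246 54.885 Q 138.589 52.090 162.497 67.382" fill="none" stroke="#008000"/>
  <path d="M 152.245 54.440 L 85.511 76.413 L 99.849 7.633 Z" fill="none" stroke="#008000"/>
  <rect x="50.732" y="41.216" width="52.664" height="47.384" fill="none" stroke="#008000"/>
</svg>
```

; LightBurn 1.6.03
; GRBL device profile, absolute coords
G21
G90
G0 X126.246 Y87.181
M3 S549
G1 X135.760 Y87.035 F1778
G1 X147.843 Y82.869
G1 X162.497 Y74.684
G0 X152.245 Y87.626
M3 S549
G1 X85.511 Y65.653 F1778
G1 X99.849 Y134.433
G1 X152.245 Y87.626
G0 X50.732 Y100.850
M3 S549
G1 X103.396 Y100.850 F1778
G1 X103.396 Y53.466
G1 X50.732 Y53.466
G1 X50.732 Y100.850
M5
G0 X0.000 Y0.000

1 u = 1 mm; y_m = 142.066 − y.

[1] `<path>` quadratic bezier, #008000→score S549 F1778: (126.246,87.181) → (135.760,87.035) → (147.843,82.869) → (162.497,74.684)

[2] `<path>` regular polygon, #008000→score S549 F1778: (152.245,87.626) → (85.511,65.653) → (99.849,134.433) → (152.245,87.626) (closed)

[3] `<rect>` rectangle, #008000→score S549 F1778: (50.732,100.850) → (103.396,100.850) → (103.396,53.466) → (50.732,53.466) → (50.732,100.850) (closed)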